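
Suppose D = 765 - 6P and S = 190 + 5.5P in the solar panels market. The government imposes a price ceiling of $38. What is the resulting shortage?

Shortage = 138

Equilibrium price would be P* = 50, so the ceiling at 38 binds.
At P = 38: D = 765 − 6(38) = 537, S = 190 + 5.5(38) = 399.
Shortage = 537 − 399 = 138.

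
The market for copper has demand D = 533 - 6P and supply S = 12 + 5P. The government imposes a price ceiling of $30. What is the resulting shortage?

Equilibrium price would be P* = 521/11, so the ceiling at 30 binds.
At P = 30: D = 533 − 6(30) = 353, S = 12 + 5(30) = 162.
Shortage = 353 − 162 = 191.

Shortage = 191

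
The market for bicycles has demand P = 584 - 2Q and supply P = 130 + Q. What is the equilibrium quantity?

Q* = 454/3

Set the two price expressions equal: 584 - 2Q = 130 + Q.
454 = 3Q, so Q* = 454/3.
P* = 584 − (2)(454/3) = 844/3.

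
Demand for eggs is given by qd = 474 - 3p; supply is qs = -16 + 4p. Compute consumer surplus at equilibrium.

Consumer surplus = 11616

Equilibrium: 474 - 3p = -16 + 4p gives p* = 70, q* = 264.
Demand choke price (qd = 0): p = 158.
CS = ½(158 − 70)(264) = 11616.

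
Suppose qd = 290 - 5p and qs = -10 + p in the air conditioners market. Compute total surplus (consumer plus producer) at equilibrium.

Total surplus = 960

Equilibrium: 290 - 5p = -10 + p gives p* = 50, q* = 40.
Demand choke price: p = 58; supply starts at p = 10.
CS = ½(58 − 50)(40) = 160; PS = ½(50 − 10)(40) = 800.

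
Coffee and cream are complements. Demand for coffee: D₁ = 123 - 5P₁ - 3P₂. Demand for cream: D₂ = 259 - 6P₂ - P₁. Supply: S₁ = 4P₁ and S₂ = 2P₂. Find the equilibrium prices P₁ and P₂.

P₁ = 3, P₂ = 32

Market 1: 123 - 5P₁ - 3P₂ = 4P₁ → 9P₁ + 3P₂ = 123.
Market 2: 8P₂ + P₁ = 259.
Eliminating P₂: 8×(1) − 3×(2) gives 69P₁ = 207, so P₁ = 3.
Back-substitute into (2): P₂ = (259 − 1×3) / 8 = 32.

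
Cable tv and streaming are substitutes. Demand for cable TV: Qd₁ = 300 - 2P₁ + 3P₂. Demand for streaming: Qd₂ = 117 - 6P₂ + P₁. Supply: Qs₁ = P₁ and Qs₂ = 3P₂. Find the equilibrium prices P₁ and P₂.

Market 1: 300 - 2P₁ + 3P₂ = P₁ → 3P₁ - 3P₂ = 300.
Market 2: 9P₂ - P₁ = 117.
Eliminating P₂: 9×(1) + 3×(2) gives 24P₁ = 3051, so P₁ = 127.125.
Back-substitute into (2): P₂ = (117 + 1×127.125) / 9 = 27.125.

P₁ = 127.125, P₂ = 27.125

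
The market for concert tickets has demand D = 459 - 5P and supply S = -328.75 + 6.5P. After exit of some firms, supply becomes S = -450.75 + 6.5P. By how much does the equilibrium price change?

Original equilibrium: P* = 68.5, Q* = 116.5.
New equilibrium: 459 - 5P = -450.75 + 6.5P, so 909.75 = 11.5P and P' = 3639/46; Q' = 459 − 5(3639/46) = 2919/46.
Change in price: 3639/46 − 68.5 = 244/23.

ΔP = 244/23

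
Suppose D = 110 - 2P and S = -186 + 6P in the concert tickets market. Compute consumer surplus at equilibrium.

Equilibrium: 110 - 2P = -186 + 6P gives P* = 37, Q* = 36.
Demand choke price (D = 0): P = 55.
CS = ½(55 − 37)(36) = 324.

Consumer surplus = 324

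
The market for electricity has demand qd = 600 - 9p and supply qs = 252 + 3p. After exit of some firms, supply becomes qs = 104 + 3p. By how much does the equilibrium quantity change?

Original equilibrium: p* = 29, q* = 339.
New equilibrium: 600 - 9p = 104 + 3p, so 496 = 12p and p' = 124/3; q' = 600 − 9(124/3) = 228.
Change in quantity: 228 − 339 = -111.

Δq = -111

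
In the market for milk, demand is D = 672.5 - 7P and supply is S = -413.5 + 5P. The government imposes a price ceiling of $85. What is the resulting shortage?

Equilibrium price would be P* = 90.5, so the ceiling at 85 binds.
At P = 85: D = 672.5 − 7(85) = 77.5, S = -413.5 + 5(85) = 11.5.
Shortage = 77.5 − 11.5 = 66.

Shortage = 66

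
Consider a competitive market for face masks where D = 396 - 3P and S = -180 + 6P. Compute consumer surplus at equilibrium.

Equilibrium: 396 - 3P = -180 + 6P gives P* = 64, Q* = 204.
Demand choke price (D = 0): P = 132.
CS = ½(132 − 64)(204) = 6936.

Consumer surplus = 6936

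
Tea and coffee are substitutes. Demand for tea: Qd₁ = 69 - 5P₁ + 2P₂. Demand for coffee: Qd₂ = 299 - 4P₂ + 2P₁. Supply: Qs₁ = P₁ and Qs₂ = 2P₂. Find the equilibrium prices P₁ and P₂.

P₁ = 31.625, P₂ = 60.375

Market 1: 69 - 5P₁ + 2P₂ = P₁ → 6P₁ - 2P₂ = 69.
Market 2: 6P₂ - 2P₁ = 299.
Eliminating P₂: 6×(1) + 2×(2) gives 32P₁ = 1012, so P₁ = 31.625.
Back-substitute into (2): P₂ = (299 + 2×31.625) / 6 = 60.375.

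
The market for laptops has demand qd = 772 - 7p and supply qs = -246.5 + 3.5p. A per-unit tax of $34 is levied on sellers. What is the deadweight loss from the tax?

Deadweight loss = 4046/3

Pre-tax equilibrium: p* = 97, q* = 93.
Tax on sellers shifts supply to qs = -246.5 + 3.5(p − 34) = -365.5 + 3.5p.
772 - 7p = -365.5 + 3.5p gives buyer price pb = 325/3; sellers receive ps = 325/3 − 34 = 223/3.
New quantity: q = 772 − 7(325/3) = 41/3.
DWL = ½ × 34 × (93 − 41/3) = 4046/3.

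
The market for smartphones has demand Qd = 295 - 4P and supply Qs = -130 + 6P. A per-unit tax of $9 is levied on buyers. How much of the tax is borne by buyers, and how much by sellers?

Pre-tax equilibrium: P* = 42.5, Q* = 125.
Tax on buyers shifts demand to Qd = 295 − 4(P + 9) = 259 - 4P.
259 - 4P = -130 + 6P gives seller price Ps = 38.9; buyers pay Pb = 38.9 + 9 = 47.9.
New quantity: Q = 295 − 4(47.9) = 103.4.
Buyer burden = 47.9 − 42.5 = 5.4; seller burden = 42.5 − 38.9 = 3.6.

Buyers bear $5.4, sellers bear $3.6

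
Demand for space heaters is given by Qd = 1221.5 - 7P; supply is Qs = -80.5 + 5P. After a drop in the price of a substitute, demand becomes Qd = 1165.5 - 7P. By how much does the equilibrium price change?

Original equilibrium: P* = 108.5, Q* = 462.
New equilibrium: 1165.5 - 7P = -80.5 + 5P, so 1246 = 12P and P' = 623/6; Q' = 1165.5 − 7(623/6) = 1316/3.
Change in price: 623/6 − 108.5 = -14/3.

ΔP = -14/3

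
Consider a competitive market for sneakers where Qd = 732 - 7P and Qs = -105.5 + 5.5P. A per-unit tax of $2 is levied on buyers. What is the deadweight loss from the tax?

Pre-tax equilibrium: P* = 67, Q* = 263.
Tax on buyers shifts demand to Qd = 732 − 7(P + 2) = 718 - 7P.
718 - 7P = -105.5 + 5.5P gives seller price Ps = 65.88; buyers pay Pb = 65.88 + 2 = 67.88.
New quantity: Q = 732 − 7(67.88) = 256.84.
DWL = ½ × 2 × (263 − 256.84) = 6.16.

Deadweight loss = 6.16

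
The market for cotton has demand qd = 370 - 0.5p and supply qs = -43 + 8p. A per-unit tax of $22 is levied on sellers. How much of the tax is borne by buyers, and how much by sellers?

Pre-tax equilibrium: p* = 826/17, q* = 5877/17.
Tax on sellers shifts supply to qs = -43 + 8(p − 22) = -219 + 8p.
370 - 0.5p = -219 + 8p gives buyer price pb = 1178/17; sellers receive ps = 1178/17 − 22 = 804/17.
New quantity: q = 370 − 0.5(1178/17) = 5701/17.
Buyer burden = 1178/17 − 826/17 = 352/17; seller burden = 826/17 − 804/17 = 22/17.

Buyers bear 352/17, sellers bear 22/17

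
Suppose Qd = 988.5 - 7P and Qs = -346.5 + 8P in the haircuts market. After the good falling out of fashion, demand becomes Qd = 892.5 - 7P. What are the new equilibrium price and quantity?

Original equilibrium: P* = 89, Q* = 365.5.
New equilibrium: 892.5 - 7P = -346.5 + 8P, so 1239 = 15P and P' = 82.6; Q' = 892.5 − 7(82.6) = 314.3.

P' = 82.6, Q' = 314.3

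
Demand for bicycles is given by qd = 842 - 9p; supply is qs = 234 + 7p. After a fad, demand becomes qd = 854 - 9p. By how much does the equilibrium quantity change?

Δq = 5.25

Original equilibrium: p* = 38, q* = 500.
New equilibrium: 854 - 9p = 234 + 7p, so 620 = 16p and p' = 38.75; q' = 854 − 9(38.75) = 505.25.
Change in quantity: 505.25 − 500 = 5.25.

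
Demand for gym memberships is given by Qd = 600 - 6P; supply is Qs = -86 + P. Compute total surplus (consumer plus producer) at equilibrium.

Total surplus = 84

Equilibrium: 600 - 6P = -86 + P gives P* = 98, Q* = 12.
Demand choke price: P = 100; supply starts at P = 86.
CS = ½(100 − 98)(12) = 12; PS = ½(98 − 86)(12) = 72.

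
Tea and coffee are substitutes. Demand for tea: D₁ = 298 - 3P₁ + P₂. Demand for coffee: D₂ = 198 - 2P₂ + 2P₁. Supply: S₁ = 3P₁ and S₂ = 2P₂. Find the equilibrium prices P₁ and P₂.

P₁ = 695/11, P₂ = 892/11

Market 1: 298 - 3P₁ + P₂ = 3P₁ → 6P₁ - P₂ = 298.
Market 2: 4P₂ - 2P₁ = 198.
Eliminating P₂: 4×(1) + 1×(2) gives 22P₁ = 1390, so P₁ = 695/11.
Back-substitute into (2): P₂ = (198 + 2×695/11) / 4 = 892/11.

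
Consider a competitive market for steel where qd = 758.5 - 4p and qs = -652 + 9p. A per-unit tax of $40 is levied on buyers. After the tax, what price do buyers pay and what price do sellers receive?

Pre-tax equilibrium: p* = 108.5, q* = 324.5.
Tax on buyers shifts demand to qd = 758.5 − 4(p + 40) = 598.5 - 4p.
598.5 - 4p = -652 + 9p gives seller price ps = 2501/26; buyers pay pb = 2501/26 + 40 = 3541/26.
New quantity: q = 758.5 − 4(3541/26) = 5557/26.

Buyers pay 3541/26, sellers receive 2501/26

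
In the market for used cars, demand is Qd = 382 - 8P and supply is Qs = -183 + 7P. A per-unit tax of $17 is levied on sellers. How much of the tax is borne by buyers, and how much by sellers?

Buyers bear 119/15, sellers bear 136/15

Pre-tax equilibrium: P* = 113/3, Q* = 242/3.
Tax on sellers shifts supply to Qs = -183 + 7(P − 17) = -302 + 7P.
382 - 8P = -302 + 7P gives buyer price Pb = 45.6; sellers receive Ps = 45.6 − 17 = 28.6.
New quantity: Q = 382 − 8(45.6) = 17.2.
Buyer burden = 45.6 − 113/3 = 119/15; seller burden = 113/3 − 28.6 = 136/15.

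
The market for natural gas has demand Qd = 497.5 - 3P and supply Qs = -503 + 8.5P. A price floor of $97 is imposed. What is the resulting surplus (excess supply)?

Surplus = 115

Equilibrium price would be P* = 87, so the floor at 97 binds.
At P = 97: Qd = 206.5, Qs = 321.5.
Surplus = 321.5 − 206.5 = 115.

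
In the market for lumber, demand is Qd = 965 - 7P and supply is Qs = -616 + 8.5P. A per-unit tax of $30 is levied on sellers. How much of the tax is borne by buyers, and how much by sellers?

Buyers bear 510/31, sellers bear 420/31

Pre-tax equilibrium: P* = 102, Q* = 251.
Tax on sellers shifts supply to Qs = -616 + 8.5(P − 30) = -871 + 8.5P.
965 - 7P = -871 + 8.5P gives buyer price Pb = 3672/31; sellers receive Ps = 3672/31 − 30 = 2742/31.
New quantity: Q = 965 − 7(3672/31) = 4211/31.
Buyer burden = 3672/31 − 102 = 510/31; seller burden = 102 − 2742/31 = 420/31.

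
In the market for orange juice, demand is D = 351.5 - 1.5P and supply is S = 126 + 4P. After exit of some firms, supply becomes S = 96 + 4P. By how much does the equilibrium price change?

ΔP = 60/11

Original equilibrium: P* = 41, Q* = 290.
New equilibrium: 351.5 - 1.5P = 96 + 4P, so 255.5 = 5.5P and P' = 511/11; Q' = 351.5 − 1.5(511/11) = 3100/11.
Change in price: 511/11 − 41 = 60/11.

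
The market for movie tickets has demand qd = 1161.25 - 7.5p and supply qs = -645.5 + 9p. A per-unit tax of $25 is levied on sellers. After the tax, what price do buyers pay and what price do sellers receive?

Pre-tax equilibrium: p* = 109.5, q* = 340.
Tax on sellers shifts supply to qs = -645.5 + 9(p − 25) = -870.5 + 9p.
1161.25 - 7.5p = -870.5 + 9p gives buyer price pb = 2709/22; sellers receive ps = 2709/22 − 25 = 2159/22.
New quantity: q = 1161.25 − 7.5(2709/22) = 2615/11.

Buyers pay 2709/22, sellers receive 2159/22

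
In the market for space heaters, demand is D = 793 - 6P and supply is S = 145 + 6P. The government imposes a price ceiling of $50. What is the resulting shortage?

Equilibrium price would be P* = 54, so the ceiling at 50 binds.
At P = 50: D = 793 − 6(50) = 493, S = 145 + 6(50) = 445.
Shortage = 493 − 445 = 48.

Shortage = 48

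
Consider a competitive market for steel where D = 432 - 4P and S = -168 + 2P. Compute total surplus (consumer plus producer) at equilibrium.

Equilibrium: 432 - 4P = -168 + 2P gives P* = 100, Q* = 32.
Demand choke price: P = 108; supply starts at P = 84.
CS = ½(108 − 100)(32) = 128; PS = ½(100 − 84)(32) = 256.

Total surplus = 384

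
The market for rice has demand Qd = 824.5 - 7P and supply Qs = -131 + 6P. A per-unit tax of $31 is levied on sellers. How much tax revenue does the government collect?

Tax revenue = 84568/13

Pre-tax equilibrium: P* = 73.5, Q* = 310.
Tax on sellers shifts supply to Qs = -131 + 6(P − 31) = -317 + 6P.
824.5 - 7P = -317 + 6P gives buyer price Pb = 2283/26; sellers receive Ps = 2283/26 − 31 = 1477/26.
New quantity: Q = 824.5 − 7(2283/26) = 2728/13.
Revenue = 31 × 2728/13 = 84568/13.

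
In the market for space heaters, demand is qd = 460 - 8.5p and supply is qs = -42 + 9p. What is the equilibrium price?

p* = 1004/35

Set qd = qs: 460 - 8.5p = -42 + 9p.
502 = 17.5p, so p* = 1004/35.
q* = 460 − 8.5(1004/35) = 7566/35.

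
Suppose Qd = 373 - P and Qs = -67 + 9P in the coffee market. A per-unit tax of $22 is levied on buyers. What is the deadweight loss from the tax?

Pre-tax equilibrium: P* = 44, Q* = 329.
Tax on buyers shifts demand to Qd = 373 − 1(P + 22) = 351 - P.
351 - P = -67 + 9P gives seller price Ps = 41.8; buyers pay Pb = 41.8 + 22 = 63.8.
New quantity: Q = 373 − 1(63.8) = 309.2.
DWL = ½ × 22 × (329 − 309.2) = 217.8.

Deadweight loss = 217.8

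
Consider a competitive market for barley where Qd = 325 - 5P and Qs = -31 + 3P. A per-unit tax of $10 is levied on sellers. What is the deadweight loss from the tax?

Pre-tax equilibrium: P* = 44.5, Q* = 102.5.
Tax on sellers shifts supply to Qs = -31 + 3(P − 10) = -61 + 3P.
325 - 5P = -61 + 3P gives buyer price Pb = 48.25; sellers receive Ps = 48.25 − 10 = 38.25.
New quantity: Q = 325 − 5(48.25) = 83.75.
DWL = ½ × 10 × (102.5 − 83.75) = 93.75.

Deadweight loss = 93.75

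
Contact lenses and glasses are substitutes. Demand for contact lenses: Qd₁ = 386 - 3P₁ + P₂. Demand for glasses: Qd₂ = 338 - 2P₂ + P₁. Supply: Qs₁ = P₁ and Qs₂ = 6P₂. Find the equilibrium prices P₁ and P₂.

Market 1: 386 - 3P₁ + P₂ = P₁ → 4P₁ - P₂ = 386.
Market 2: 8P₂ - P₁ = 338.
Eliminating P₂: 8×(1) + 1×(2) gives 31P₁ = 3426, so P₁ = 3426/31.
Back-substitute into (2): P₂ = (338 + 1×3426/31) / 8 = 1738/31.

P₁ = 3426/31, P₂ = 1738/31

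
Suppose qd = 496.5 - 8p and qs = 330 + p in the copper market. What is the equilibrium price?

p* = 18.5

Set qd = qs: 496.5 - 8p = 330 + p.
166.5 = 9p, so p* = 18.5.
q* = 496.5 − 8(18.5) = 348.5.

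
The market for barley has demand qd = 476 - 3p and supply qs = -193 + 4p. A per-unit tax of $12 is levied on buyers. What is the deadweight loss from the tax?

Deadweight loss = 864/7

Pre-tax equilibrium: p* = 669/7, q* = 1325/7.
Tax on buyers shifts demand to qd = 476 − 3(p + 12) = 440 - 3p.
440 - 3p = -193 + 4p gives seller price ps = 633/7; buyers pay pb = 633/7 + 12 = 717/7.
New quantity: q = 476 − 3(717/7) = 1181/7.
DWL = ½ × 12 × (1325/7 − 1181/7) = 864/7.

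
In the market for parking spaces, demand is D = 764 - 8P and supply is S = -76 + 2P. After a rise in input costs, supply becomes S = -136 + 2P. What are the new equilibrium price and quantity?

P' = 90, Q' = 44

Original equilibrium: P* = 84, Q* = 92.
New equilibrium: 764 - 8P = -136 + 2P, so 900 = 10P and P' = 90; Q' = 764 − 8(90) = 44.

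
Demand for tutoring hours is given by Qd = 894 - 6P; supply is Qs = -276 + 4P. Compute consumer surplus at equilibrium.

Consumer surplus = 3072

Equilibrium: 894 - 6P = -276 + 4P gives P* = 117, Q* = 192.
Demand choke price (Qd = 0): P = 149.
CS = ½(149 − 117)(192) = 3072.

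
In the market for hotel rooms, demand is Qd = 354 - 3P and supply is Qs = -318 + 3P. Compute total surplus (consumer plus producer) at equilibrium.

Equilibrium: 354 - 3P = -318 + 3P gives P* = 112, Q* = 18.
Demand choke price: P = 118; supply starts at P = 106.
CS = ½(118 − 112)(18) = 54; PS = ½(112 − 106)(18) = 54.

Total surplus = 108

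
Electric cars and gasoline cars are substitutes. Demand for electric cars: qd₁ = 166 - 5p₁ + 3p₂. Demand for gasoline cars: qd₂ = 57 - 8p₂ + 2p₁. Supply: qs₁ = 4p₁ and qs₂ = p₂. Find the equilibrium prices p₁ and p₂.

p₁ = 22.2, p₂ = 169/15

Market 1: 166 - 5p₁ + 3p₂ = 4p₁ → 9p₁ - 3p₂ = 166.
Market 2: 9p₂ - 2p₁ = 57.
Eliminating p₂: 9×(1) + 3×(2) gives 75p₁ = 1665, so p₁ = 22.2.
Back-substitute into (2): p₂ = (57 + 2×22.2) / 9 = 169/15.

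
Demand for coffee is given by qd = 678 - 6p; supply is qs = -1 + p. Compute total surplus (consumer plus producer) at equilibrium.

Total surplus = 5376

Equilibrium: 678 - 6p = -1 + p gives p* = 97, q* = 96.
Demand choke price: p = 113; supply starts at p = 1.
CS = ½(113 − 97)(96) = 768; PS = ½(97 − 1)(96) = 4608.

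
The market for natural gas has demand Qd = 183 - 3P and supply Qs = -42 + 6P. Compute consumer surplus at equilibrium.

Equilibrium: 183 - 3P = -42 + 6P gives P* = 25, Q* = 108.
Demand choke price (Qd = 0): P = 61.
CS = ½(61 − 25)(108) = 1944.

Consumer surplus = 1944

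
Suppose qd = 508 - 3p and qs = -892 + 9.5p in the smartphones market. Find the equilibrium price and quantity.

p* = 112, q* = 172

Set qd = qs: 508 - 3p = -892 + 9.5p.
1400 = 12.5p, so p* = 112.
q* = 508 − 3(112) = 172.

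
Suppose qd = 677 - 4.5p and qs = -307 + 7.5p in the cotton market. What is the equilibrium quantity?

Set qd = qs: 677 - 4.5p = -307 + 7.5p.
984 = 12p, so p* = 82.
q* = 677 − 4.5(82) = 308.

q* = 308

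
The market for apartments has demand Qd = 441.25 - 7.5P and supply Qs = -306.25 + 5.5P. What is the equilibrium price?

P* = 57.5

Set Qd = Qs: 441.25 - 7.5P = -306.25 + 5.5P.
747.5 = 13P, so P* = 57.5.
Q* = 441.25 − 7.5(57.5) = 10.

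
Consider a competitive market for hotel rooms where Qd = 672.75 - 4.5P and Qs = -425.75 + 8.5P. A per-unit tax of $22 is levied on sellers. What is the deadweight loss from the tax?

Deadweight loss = 18513/26

Pre-tax equilibrium: P* = 84.5, Q* = 292.5.
Tax on sellers shifts supply to Qs = -425.75 + 8.5(P − 22) = -612.75 + 8.5P.
672.75 - 4.5P = -612.75 + 8.5P gives buyer price Pb = 2571/26; sellers receive Ps = 2571/26 − 22 = 1999/26.
New quantity: Q = 672.75 − 4.5(2571/26) = 2961/13.
DWL = ½ × 22 × (292.5 − 2961/13) = 18513/26.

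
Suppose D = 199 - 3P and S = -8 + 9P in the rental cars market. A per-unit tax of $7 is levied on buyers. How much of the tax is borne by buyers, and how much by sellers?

Pre-tax equilibrium: P* = 17.25, Q* = 147.25.
Tax on buyers shifts demand to D = 199 − 3(P + 7) = 178 - 3P.
178 - 3P = -8 + 9P gives seller price Ps = 15.5; buyers pay Pb = 15.5 + 7 = 22.5.
New quantity: Q = 199 − 3(22.5) = 131.5.
Buyer burden = 22.5 − 17.25 = 5.25; seller burden = 17.25 − 15.5 = 1.75.

Buyers bear $5.25, sellers bear $1.75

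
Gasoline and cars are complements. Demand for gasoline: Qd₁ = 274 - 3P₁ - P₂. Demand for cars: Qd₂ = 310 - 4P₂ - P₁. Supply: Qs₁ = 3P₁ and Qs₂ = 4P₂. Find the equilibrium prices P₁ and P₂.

P₁ = 1882/47, P₂ = 1586/47

Market 1: 274 - 3P₁ - P₂ = 3P₁ → 6P₁ + P₂ = 274.
Market 2: 8P₂ + P₁ = 310.
Eliminating P₂: 8×(1) − 1×(2) gives 47P₁ = 1882, so P₁ = 1882/47.
Back-substitute into (2): P₂ = (310 − 1×1882/47) / 8 = 1586/47.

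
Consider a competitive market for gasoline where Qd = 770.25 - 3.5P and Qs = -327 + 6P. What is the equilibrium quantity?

Set Qd = Qs: 770.25 - 3.5P = -327 + 6P.
1097.25 = 9.5P, so P* = 115.5.
Q* = 770.25 − 3.5(115.5) = 366.

Q* = 366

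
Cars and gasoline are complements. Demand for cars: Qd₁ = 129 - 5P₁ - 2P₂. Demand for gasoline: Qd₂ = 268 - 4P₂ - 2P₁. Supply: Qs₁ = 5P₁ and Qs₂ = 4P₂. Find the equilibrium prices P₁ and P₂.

P₁ = 124/19, P₂ = 1211/38

Market 1: 129 - 5P₁ - 2P₂ = 5P₁ → 10P₁ + 2P₂ = 129.
Market 2: 8P₂ + 2P₁ = 268.
Eliminating P₂: 8×(1) − 2×(2) gives 76P₁ = 496, so P₁ = 124/19.
Back-substitute into (2): P₂ = (268 − 2×124/19) / 8 = 1211/38.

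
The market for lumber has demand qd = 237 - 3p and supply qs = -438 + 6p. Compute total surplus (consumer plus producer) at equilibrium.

Total surplus = 36

Equilibrium: 237 - 3p = -438 + 6p gives p* = 75, q* = 12.
Demand choke price: p = 79; supply starts at p = 73.
CS = ½(79 − 75)(12) = 24; PS = ½(75 − 73)(12) = 12.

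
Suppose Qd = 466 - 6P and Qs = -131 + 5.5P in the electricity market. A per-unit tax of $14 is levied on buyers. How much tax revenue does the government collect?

Tax revenue = 36820/23

Pre-tax equilibrium: P* = 1194/23, Q* = 3554/23.
Tax on buyers shifts demand to Qd = 466 − 6(P + 14) = 382 - 6P.
382 - 6P = -131 + 5.5P gives seller price Ps = 1026/23; buyers pay Pb = 1026/23 + 14 = 1348/23.
New quantity: Q = 466 − 6(1348/23) = 2630/23.
Revenue = 14 × 2630/23 = 36820/23.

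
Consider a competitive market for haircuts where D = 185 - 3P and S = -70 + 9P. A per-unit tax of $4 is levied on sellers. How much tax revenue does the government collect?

Tax revenue = 449

Pre-tax equilibrium: P* = 21.25, Q* = 121.25.
Tax on sellers shifts supply to S = -70 + 9(P − 4) = -106 + 9P.
185 - 3P = -106 + 9P gives buyer price Pb = 24.25; sellers receive Ps = 24.25 − 4 = 20.25.
New quantity: Q = 185 − 3(24.25) = 112.25.
Revenue = 4 × 112.25 = 449.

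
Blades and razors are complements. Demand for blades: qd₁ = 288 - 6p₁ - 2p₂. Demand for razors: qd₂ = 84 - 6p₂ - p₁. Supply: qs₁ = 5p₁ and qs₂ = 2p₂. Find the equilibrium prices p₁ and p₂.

p₁ = 1068/43, p₂ = 318/43

Market 1: 288 - 6p₁ - 2p₂ = 5p₁ → 11p₁ + 2p₂ = 288.
Market 2: 8p₂ + p₁ = 84.
Eliminating p₂: 8×(1) − 2×(2) gives 86p₁ = 2136, so p₁ = 1068/43.
Back-substitute into (2): p₂ = (84 − 1×1068/43) / 8 = 318/43.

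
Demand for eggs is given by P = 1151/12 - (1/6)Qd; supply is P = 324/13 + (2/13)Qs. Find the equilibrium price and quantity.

P* = 59, Q* = 221.5

Set the two price expressions equal: 1151/12 - (1/6)Q = 324/13 + (2/13)Q.
11075/156 = (25/78)Q, so Q* = 221.5.
P* = 1151/12 − (1/6)(221.5) = 59.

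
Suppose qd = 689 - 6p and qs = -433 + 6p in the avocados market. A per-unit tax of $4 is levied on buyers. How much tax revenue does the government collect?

Pre-tax equilibrium: p* = 93.5, q* = 128.
Tax on buyers shifts demand to qd = 689 − 6(p + 4) = 665 - 6p.
665 - 6p = -433 + 6p gives seller price ps = 91.5; buyers pay pb = 91.5 + 4 = 95.5.
New quantity: q = 689 − 6(95.5) = 116.
Revenue = 4 × 116 = 464.

Tax revenue = 464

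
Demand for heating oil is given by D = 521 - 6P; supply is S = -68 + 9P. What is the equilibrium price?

Set D = S: 521 - 6P = -68 + 9P.
589 = 15P, so P* = 589/15.
Q* = 521 − 6(589/15) = 285.4.

P* = 589/15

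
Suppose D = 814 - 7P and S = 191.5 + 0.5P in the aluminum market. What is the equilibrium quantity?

Set D = S: 814 - 7P = 191.5 + 0.5P.
622.5 = 7.5P, so P* = 83.
Q* = 814 − 7(83) = 233.

Q* = 233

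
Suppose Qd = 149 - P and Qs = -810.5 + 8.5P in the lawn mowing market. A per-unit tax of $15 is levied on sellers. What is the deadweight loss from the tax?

Pre-tax equilibrium: P* = 101, Q* = 48.
Tax on sellers shifts supply to Qs = -810.5 + 8.5(P − 15) = -938 + 8.5P.
149 - P = -938 + 8.5P gives buyer price Pb = 2174/19; sellers receive Ps = 2174/19 − 15 = 1889/19.
New quantity: Q = 149 − 1(2174/19) = 657/19.
DWL = ½ × 15 × (48 − 657/19) = 3825/38.

Deadweight loss = 3825/38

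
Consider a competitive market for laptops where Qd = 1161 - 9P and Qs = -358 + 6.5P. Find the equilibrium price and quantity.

Set Qd = Qs: 1161 - 9P = -358 + 6.5P.
1519 = 15.5P, so P* = 98.
Q* = 1161 − 9(98) = 279.

P* = 98, Q* = 279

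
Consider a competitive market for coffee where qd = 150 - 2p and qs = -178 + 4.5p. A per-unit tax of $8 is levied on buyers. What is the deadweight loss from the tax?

Deadweight loss = 576/13

Pre-tax equilibrium: p* = 656/13, q* = 638/13.
Tax on buyers shifts demand to qd = 150 − 2(p + 8) = 134 - 2p.
134 - 2p = -178 + 4.5p gives seller price ps = 48; buyers pay pb = 48 + 8 = 56.
New quantity: q = 150 − 2(56) = 38.
DWL = ½ × 8 × (638/13 − 38) = 576/13.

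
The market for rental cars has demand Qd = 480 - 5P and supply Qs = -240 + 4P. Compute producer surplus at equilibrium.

Producer surplus = 800

Equilibrium: 480 - 5P = -240 + 4P gives P* = 80, Q* = 80.
Supply starts at P = 60 (where Qs = 0).
PS = ½(80 − 60)(80) = 800.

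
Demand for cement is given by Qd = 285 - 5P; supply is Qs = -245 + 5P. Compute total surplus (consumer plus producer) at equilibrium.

Total surplus = 80

Equilibrium: 285 - 5P = -245 + 5P gives P* = 53, Q* = 20.
Demand choke price: P = 57; supply starts at P = 49.
CS = ½(57 − 53)(20) = 40; PS = ½(53 − 49)(20) = 40.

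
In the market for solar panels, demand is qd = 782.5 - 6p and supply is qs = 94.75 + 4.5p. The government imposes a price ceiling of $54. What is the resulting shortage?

Equilibrium price would be p* = 65.5, so the ceiling at 54 binds.
At p = 54: qd = 782.5 − 6(54) = 458.5, qs = 94.75 + 4.5(54) = 337.75.
Shortage = 458.5 − 337.75 = 120.75.

Shortage = 120.75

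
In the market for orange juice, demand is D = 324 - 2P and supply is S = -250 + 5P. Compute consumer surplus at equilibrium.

Equilibrium: 324 - 2P = -250 + 5P gives P* = 82, Q* = 160.
Demand choke price (D = 0): P = 162.
CS = ½(162 − 82)(160) = 6400.

Consumer surplus = 6400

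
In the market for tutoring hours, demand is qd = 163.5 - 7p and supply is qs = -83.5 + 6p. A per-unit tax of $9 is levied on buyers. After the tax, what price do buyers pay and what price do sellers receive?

Pre-tax equilibrium: p* = 19, q* = 30.5.
Tax on buyers shifts demand to qd = 163.5 − 7(p + 9) = 100.5 - 7p.
100.5 - 7p = -83.5 + 6p gives seller price ps = 184/13; buyers pay pb = 184/13 + 9 = 301/13.
New quantity: q = 163.5 − 7(301/13) = 37/26.

Buyers pay 301/13, sellers receive 184/13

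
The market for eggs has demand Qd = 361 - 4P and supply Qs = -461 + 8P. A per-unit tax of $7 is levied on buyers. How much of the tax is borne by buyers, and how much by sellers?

Pre-tax equilibrium: P* = 68.5, Q* = 87.
Tax on buyers shifts demand to Qd = 361 − 4(P + 7) = 333 - 4P.
333 - 4P = -461 + 8P gives seller price Ps = 397/6; buyers pay Pb = 397/6 + 7 = 439/6.
New quantity: Q = 361 − 4(439/6) = 205/3.
Buyer burden = 439/6 − 68.5 = 14/3; seller burden = 68.5 − 397/6 = 7/3.

Buyers bear 14/3, sellers bear 7/3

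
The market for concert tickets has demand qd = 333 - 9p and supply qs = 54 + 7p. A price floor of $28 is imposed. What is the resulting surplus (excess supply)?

Equilibrium price would be p* = 17.4375, so the floor at 28 binds.
At p = 28: qd = 81, qs = 250.
Surplus = 250 − 81 = 169.

Surplus = 169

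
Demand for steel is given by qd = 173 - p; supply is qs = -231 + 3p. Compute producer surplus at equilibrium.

Equilibrium: 173 - p = -231 + 3p gives p* = 101, q* = 72.
Supply starts at p = 77 (where qs = 0).
PS = ½(101 − 77)(72) = 864.

Producer surplus = 864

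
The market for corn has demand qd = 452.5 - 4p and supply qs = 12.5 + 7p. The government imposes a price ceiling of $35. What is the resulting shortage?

Shortage = 55

Equilibrium price would be p* = 40, so the ceiling at 35 binds.
At p = 35: qd = 452.5 − 4(35) = 312.5, qs = 12.5 + 7(35) = 257.5.
Shortage = 312.5 − 257.5 = 55.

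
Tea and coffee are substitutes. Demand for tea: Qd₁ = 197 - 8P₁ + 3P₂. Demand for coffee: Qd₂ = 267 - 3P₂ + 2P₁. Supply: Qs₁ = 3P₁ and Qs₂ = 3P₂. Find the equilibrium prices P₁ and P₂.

Market 1: 197 - 8P₁ + 3P₂ = 3P₁ → 11P₁ - 3P₂ = 197.
Market 2: 6P₂ - 2P₁ = 267.
Eliminating P₂: 6×(1) + 3×(2) gives 60P₁ = 1983, so P₁ = 33.05.
Back-substitute into (2): P₂ = (267 + 2×33.05) / 6 = 3331/60.

P₁ = 33.05, P₂ = 3331/60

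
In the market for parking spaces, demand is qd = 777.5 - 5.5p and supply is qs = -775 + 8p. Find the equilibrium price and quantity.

p* = 115, q* = 145

Set qd = qs: 777.5 - 5.5p = -775 + 8p.
1552.5 = 13.5p, so p* = 115.
q* = 777.5 − 5.5(115) = 145.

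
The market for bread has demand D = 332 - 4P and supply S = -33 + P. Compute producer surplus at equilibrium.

Equilibrium: 332 - 4P = -33 + P gives P* = 73, Q* = 40.
Supply starts at P = 33 (where S = 0).
PS = ½(73 − 33)(40) = 800.

Producer surplus = 800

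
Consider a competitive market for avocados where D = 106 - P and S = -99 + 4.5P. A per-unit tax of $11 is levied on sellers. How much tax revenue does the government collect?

Tax revenue = 657

Pre-tax equilibrium: P* = 410/11, Q* = 756/11.
Tax on sellers shifts supply to S = -99 + 4.5(P − 11) = -148.5 + 4.5P.
106 - P = -148.5 + 4.5P gives buyer price Pb = 509/11; sellers receive Ps = 509/11 − 11 = 388/11.
New quantity: Q = 106 − 1(509/11) = 657/11.
Revenue = 11 × 657/11 = 657.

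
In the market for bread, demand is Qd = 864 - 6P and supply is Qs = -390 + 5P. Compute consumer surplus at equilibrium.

Equilibrium: 864 - 6P = -390 + 5P gives P* = 114, Q* = 180.
Demand choke price (Qd = 0): P = 144.
CS = ½(144 − 114)(180) = 2700.

Consumer surplus = 2700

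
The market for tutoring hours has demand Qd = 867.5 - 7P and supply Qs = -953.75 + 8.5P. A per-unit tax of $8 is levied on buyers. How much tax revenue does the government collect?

Pre-tax equilibrium: P* = 117.5, Q* = 45.
Tax on buyers shifts demand to Qd = 867.5 − 7(P + 8) = 811.5 - 7P.
811.5 - 7P = -953.75 + 8.5P gives seller price Ps = 7061/62; buyers pay Pb = 7061/62 + 8 = 7557/62.
New quantity: Q = 867.5 − 7(7557/62) = 443/31.
Revenue = 8 × 443/31 = 3544/31.

Tax revenue = 3544/31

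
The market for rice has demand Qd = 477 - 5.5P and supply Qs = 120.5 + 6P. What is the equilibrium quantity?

Q* = 306.5

Set Qd = Qs: 477 - 5.5P = 120.5 + 6P.
356.5 = 11.5P, so P* = 31.
Q* = 477 − 5.5(31) = 306.5.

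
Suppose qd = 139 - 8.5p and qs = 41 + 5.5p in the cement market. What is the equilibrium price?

p* = 7

Set qd = qs: 139 - 8.5p = 41 + 5.5p.
98 = 14p, so p* = 7.
q* = 139 − 8.5(7) = 79.5.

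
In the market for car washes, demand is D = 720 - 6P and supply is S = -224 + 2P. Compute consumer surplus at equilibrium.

Equilibrium: 720 - 6P = -224 + 2P gives P* = 118, Q* = 12.
Demand choke price (D = 0): P = 120.
CS = ½(120 − 118)(12) = 12.

Consumer surplus = 12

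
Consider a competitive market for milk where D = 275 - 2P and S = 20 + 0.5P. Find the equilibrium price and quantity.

P* = 102, Q* = 71

Set D = S: 275 - 2P = 20 + 0.5P.
255 = 2.5P, so P* = 102.
Q* = 275 − 2(102) = 71.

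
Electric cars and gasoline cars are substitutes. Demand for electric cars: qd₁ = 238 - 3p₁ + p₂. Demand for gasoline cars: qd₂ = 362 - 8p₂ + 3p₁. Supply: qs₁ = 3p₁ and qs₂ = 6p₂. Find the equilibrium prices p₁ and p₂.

Market 1: 238 - 3p₁ + p₂ = 3p₁ → 6p₁ - p₂ = 238.
Market 2: 14p₂ - 3p₁ = 362.
Eliminating p₂: 14×(1) + 1×(2) gives 81p₁ = 3694, so p₁ = 3694/81.
Back-substitute into (2): p₂ = (362 + 3×3694/81) / 14 = 962/27.

p₁ = 3694/81, p₂ = 962/27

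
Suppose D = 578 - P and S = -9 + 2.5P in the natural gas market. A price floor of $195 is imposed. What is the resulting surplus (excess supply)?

Surplus = 95.5

Equilibrium price would be P* = 1174/7, so the floor at 195 binds.
At P = 195: D = 383, S = 478.5.
Surplus = 478.5 − 383 = 95.5.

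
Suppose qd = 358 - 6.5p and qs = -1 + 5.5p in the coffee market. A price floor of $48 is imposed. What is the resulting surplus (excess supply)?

Equilibrium price would be p* = 359/12, so the floor at 48 binds.
At p = 48: qd = 46, qs = 263.
Surplus = 263 − 46 = 217.

Surplus = 217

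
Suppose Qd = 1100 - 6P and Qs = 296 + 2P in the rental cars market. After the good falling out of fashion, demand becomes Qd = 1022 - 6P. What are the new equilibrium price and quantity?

Original equilibrium: P* = 100.5, Q* = 497.
New equilibrium: 1022 - 6P = 296 + 2P, so 726 = 8P and P' = 90.75; Q' = 1022 − 6(90.75) = 477.5.

P' = 90.75, Q' = 477.5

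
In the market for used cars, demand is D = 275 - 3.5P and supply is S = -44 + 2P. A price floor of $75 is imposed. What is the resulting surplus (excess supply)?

Equilibrium price would be P* = 58, so the floor at 75 binds.
At P = 75: D = 12.5, S = 106.
Surplus = 106 − 12.5 = 93.5.

Surplus = 93.5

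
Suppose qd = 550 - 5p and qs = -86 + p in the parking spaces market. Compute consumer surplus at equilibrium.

Equilibrium: 550 - 5p = -86 + p gives p* = 106, q* = 20.
Demand choke price (qd = 0): p = 110.
CS = ½(110 − 106)(20) = 40.

Consumer surplus = 40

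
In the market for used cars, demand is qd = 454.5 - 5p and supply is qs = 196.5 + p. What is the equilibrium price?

p* = 43

Set qd = qs: 454.5 - 5p = 196.5 + p.
258 = 6p, so p* = 43.
q* = 454.5 − 5(43) = 239.5.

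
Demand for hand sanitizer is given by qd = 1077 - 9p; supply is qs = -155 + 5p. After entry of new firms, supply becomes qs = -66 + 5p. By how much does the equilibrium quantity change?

Original equilibrium: p* = 88, q* = 285.
New equilibrium: 1077 - 9p = -66 + 5p, so 1143 = 14p and p' = 1143/14; q' = 1077 − 9(1143/14) = 4791/14.
Change in quantity: 4791/14 − 285 = 801/14.

Δq = 801/14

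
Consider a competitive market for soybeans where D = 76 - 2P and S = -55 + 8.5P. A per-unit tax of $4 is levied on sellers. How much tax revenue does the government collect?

Pre-tax equilibrium: P* = 262/21, Q* = 1072/21.
Tax on sellers shifts supply to S = -55 + 8.5(P − 4) = -89 + 8.5P.
76 - 2P = -89 + 8.5P gives buyer price Pb = 110/7; sellers receive Ps = 110/7 − 4 = 82/7.
New quantity: Q = 76 − 2(110/7) = 312/7.
Revenue = 4 × 312/7 = 1248/7.

Tax revenue = 1248/7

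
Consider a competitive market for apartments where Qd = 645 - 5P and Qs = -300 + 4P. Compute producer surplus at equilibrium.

Producer surplus = 1800

Equilibrium: 645 - 5P = -300 + 4P gives P* = 105, Q* = 120.
Supply starts at P = 75 (where Qs = 0).
PS = ½(105 − 75)(120) = 1800.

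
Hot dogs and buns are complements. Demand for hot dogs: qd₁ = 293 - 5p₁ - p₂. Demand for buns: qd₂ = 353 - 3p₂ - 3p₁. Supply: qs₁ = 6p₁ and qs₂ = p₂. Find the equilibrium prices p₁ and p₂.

p₁ = 819/41, p₂ = 3004/41

Market 1: 293 - 5p₁ - p₂ = 6p₁ → 11p₁ + p₂ = 293.
Market 2: 4p₂ + 3p₁ = 353.
Eliminating p₂: 4×(1) − 1×(2) gives 41p₁ = 819, so p₁ = 819/41.
Back-substitute into (2): p₂ = (353 − 3×819/41) / 4 = 3004/41.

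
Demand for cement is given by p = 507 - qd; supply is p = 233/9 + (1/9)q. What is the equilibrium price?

Set the two price expressions equal: 507 - q = 233/9 + (1/9)q.
4330/9 = (10/9)q, so q* = 433.
p* = 507 − (1)(433) = 74.

p* = 74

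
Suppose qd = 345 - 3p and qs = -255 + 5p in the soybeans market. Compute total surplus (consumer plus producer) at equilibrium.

Total surplus = 3840

Equilibrium: 345 - 3p = -255 + 5p gives p* = 75, q* = 120.
Demand choke price: p = 115; supply starts at p = 51.
CS = ½(115 − 75)(120) = 2400; PS = ½(75 − 51)(120) = 1440.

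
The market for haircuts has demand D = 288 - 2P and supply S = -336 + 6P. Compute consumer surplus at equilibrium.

Consumer surplus = 4356

Equilibrium: 288 - 2P = -336 + 6P gives P* = 78, Q* = 132.
Demand choke price (D = 0): P = 144.
CS = ½(144 − 78)(132) = 4356.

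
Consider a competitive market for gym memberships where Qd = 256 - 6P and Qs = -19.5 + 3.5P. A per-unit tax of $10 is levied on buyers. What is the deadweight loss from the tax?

Deadweight loss = 2100/19

Pre-tax equilibrium: P* = 29, Q* = 82.
Tax on buyers shifts demand to Qd = 256 − 6(P + 10) = 196 - 6P.
196 - 6P = -19.5 + 3.5P gives seller price Ps = 431/19; buyers pay Pb = 431/19 + 10 = 621/19.
New quantity: Q = 256 − 6(621/19) = 1138/19.
DWL = ½ × 10 × (82 − 1138/19) = 2100/19.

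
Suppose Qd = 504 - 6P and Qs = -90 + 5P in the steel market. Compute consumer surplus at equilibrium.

Equilibrium: 504 - 6P = -90 + 5P gives P* = 54, Q* = 180.
Demand choke price (Qd = 0): P = 84.
CS = ½(84 − 54)(180) = 2700.

Consumer surplus = 2700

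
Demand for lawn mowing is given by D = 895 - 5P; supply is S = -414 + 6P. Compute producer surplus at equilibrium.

Producer surplus = 7500

Equilibrium: 895 - 5P = -414 + 6P gives P* = 119, Q* = 300.
Supply starts at P = 69 (where S = 0).
PS = ½(119 − 69)(300) = 7500.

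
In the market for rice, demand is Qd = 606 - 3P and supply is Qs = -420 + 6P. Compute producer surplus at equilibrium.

Producer surplus = 5808

Equilibrium: 606 - 3P = -420 + 6P gives P* = 114, Q* = 264.
Supply starts at P = 70 (where Qs = 0).
PS = ½(114 − 70)(264) = 5808.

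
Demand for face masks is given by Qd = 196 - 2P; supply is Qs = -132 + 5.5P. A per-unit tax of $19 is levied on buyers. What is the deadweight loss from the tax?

Deadweight loss = 3971/15

Pre-tax equilibrium: P* = 656/15, Q* = 1628/15.
Tax on buyers shifts demand to Qd = 196 − 2(P + 19) = 158 - 2P.
158 - 2P = -132 + 5.5P gives seller price Ps = 116/3; buyers pay Pb = 116/3 + 19 = 173/3.
New quantity: Q = 196 − 2(173/3) = 242/3.
DWL = ½ × 19 × (1628/15 − 242/3) = 3971/15.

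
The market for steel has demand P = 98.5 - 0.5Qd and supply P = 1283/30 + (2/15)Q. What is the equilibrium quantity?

Q* = 88

Set the two price expressions equal: 98.5 - 0.5Q = 1283/30 + (2/15)Q.
836/15 = (19/30)Q, so Q* = 88.
P* = 98.5 − (0.5)(88) = 54.5.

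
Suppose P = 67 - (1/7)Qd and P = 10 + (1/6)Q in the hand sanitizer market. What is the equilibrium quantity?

Q* = 2394/13

Set the two price expressions equal: 67 - (1/7)Q = 10 + (1/6)Q.
57 = (13/42)Q, so Q* = 2394/13.
P* = 67 − (1/7)(2394/13) = 529/13.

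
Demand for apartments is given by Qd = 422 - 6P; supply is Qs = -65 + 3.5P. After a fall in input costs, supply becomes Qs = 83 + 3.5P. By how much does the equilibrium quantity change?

ΔQ = 1776/19

Original equilibrium: P* = 974/19, Q* = 2174/19.
New equilibrium: 422 - 6P = 83 + 3.5P, so 339 = 9.5P and P' = 678/19; Q' = 422 − 6(678/19) = 3950/19.
Change in quantity: 3950/19 − 2174/19 = 1776/19.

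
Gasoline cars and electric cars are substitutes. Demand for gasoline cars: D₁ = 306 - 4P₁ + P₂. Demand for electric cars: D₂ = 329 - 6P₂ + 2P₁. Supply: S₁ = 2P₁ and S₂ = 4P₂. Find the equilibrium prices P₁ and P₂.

Market 1: 306 - 4P₁ + P₂ = 2P₁ → 6P₁ - P₂ = 306.
Market 2: 10P₂ - 2P₁ = 329.
Eliminating P₂: 10×(1) + 1×(2) gives 58P₁ = 3389, so P₁ = 3389/58.
Back-substitute into (2): P₂ = (329 + 2×3389/58) / 10 = 1293/29.

P₁ = 3389/58, P₂ = 1293/29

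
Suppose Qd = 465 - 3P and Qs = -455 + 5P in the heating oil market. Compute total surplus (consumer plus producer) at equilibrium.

Total surplus = 3840

Equilibrium: 465 - 3P = -455 + 5P gives P* = 115, Q* = 120.
Demand choke price: P = 155; supply starts at P = 91.
CS = ½(155 − 115)(120) = 2400; PS = ½(115 − 91)(120) = 1440.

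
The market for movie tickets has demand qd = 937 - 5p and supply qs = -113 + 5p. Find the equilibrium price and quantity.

Set qd = qs: 937 - 5p = -113 + 5p.
1050 = 10p, so p* = 105.
q* = 937 − 5(105) = 412.

p* = 105, q* = 412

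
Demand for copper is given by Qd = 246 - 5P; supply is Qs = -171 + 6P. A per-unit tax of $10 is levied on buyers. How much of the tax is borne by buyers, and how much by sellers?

Buyers bear 60/11, sellers bear 50/11

Pre-tax equilibrium: P* = 417/11, Q* = 621/11.
Tax on buyers shifts demand to Qd = 246 − 5(P + 10) = 196 - 5P.
196 - 5P = -171 + 6P gives seller price Ps = 367/11; buyers pay Pb = 367/11 + 10 = 477/11.
New quantity: Q = 246 − 5(477/11) = 321/11.
Buyer burden = 477/11 − 417/11 = 60/11; seller burden = 417/11 − 367/11 = 50/11.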